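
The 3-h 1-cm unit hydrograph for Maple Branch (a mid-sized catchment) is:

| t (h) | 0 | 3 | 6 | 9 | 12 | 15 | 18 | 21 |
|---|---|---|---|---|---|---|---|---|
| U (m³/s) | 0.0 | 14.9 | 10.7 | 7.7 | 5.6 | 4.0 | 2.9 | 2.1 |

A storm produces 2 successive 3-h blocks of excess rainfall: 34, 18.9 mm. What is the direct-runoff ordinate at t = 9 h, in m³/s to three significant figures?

By discrete convolution, Q_j = Σ (P_i / 10 mm) · U_{j−i}.
At t = 9 h (j=3): Q = (34/10)·7.7 + (18.9/10)·10.7 = 46.4 m³/s.

Q ≈ 46.4 m³/s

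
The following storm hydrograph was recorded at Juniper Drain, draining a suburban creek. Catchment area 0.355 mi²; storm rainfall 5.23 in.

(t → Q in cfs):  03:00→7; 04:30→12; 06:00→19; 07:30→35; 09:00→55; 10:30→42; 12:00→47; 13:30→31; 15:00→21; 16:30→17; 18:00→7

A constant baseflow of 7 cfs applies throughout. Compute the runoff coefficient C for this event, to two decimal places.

ΣQ_DR = 216.0 cfs; V = ΣQ_DR·Δt = 1.166 × 10^6 ft³.
Runoff depth d = V / A = 1.414 in.
C = d / P = 1.414 / 5.23 = 0.27.

C ≈ 0.27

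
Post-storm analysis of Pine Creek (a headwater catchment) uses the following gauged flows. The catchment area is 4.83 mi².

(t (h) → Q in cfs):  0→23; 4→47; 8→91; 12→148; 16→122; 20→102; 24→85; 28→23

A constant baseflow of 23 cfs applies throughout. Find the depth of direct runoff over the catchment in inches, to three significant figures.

Direct runoff: 0.0, 24.0, 68.0, 125.0, 99.0, 79.0, 62.0, 0.0 cfs; ΣQ_DR = 457.0 cfs.
V = ΣQ_DR · Δt = 457.0 × 14400 s = 6.581 × 10^6 ft³.
Over A = 4.83 mi², depth = V / A = 0.586 in.

d ≈ 0.586 in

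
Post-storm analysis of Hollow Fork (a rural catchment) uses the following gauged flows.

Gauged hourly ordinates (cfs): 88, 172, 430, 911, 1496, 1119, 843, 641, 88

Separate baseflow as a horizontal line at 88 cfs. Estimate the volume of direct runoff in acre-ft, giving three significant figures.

V ≈ 413 acre-ft

Direct-runoff ordinates (Q − Q_b): 0.0, 84.0, 342.0, 823.0, 1408.0, 1031.0, 755.0, 553.0, 0.0 cfs.
ΣQ_DR = 4996 cfs.
With Δt = 1 h = 3600 s, V = ΣQ_DR · Δt = 4996 × 3600 = 1.80 × 10^7 ft³ = 413 acre-ft.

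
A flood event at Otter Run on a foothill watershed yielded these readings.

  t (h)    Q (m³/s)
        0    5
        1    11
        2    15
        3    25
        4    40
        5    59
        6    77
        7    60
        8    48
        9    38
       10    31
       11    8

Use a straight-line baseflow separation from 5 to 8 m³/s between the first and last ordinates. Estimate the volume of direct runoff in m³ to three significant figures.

Direct-runoff ordinates (Q − Q_b): 0.00, 5.73, 9.45, 19.18, 33.91, 52.64, 70.36, 53.09, 40.82, 30.55, 23.27, 0.00 m³/s.
ΣQ_DR = 339.0 m³/s.
With Δt = 1 h = 3600 s, V = ΣQ_DR · Δt = 339.0 × 3600 = 1.22 × 10^6 m³.

V ≈ 1.22 × 10^6 m³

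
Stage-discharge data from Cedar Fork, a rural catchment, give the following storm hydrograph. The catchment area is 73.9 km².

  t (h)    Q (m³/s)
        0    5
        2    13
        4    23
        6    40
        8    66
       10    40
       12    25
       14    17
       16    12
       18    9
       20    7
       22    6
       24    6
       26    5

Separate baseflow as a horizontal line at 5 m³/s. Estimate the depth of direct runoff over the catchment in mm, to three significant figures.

d ≈ 19.9 mm

Direct runoff: 0.0, 8.0, 18.0, 35.0, 61.0, 35.0, 20.0, 12.0, 7.0, 4.0, 2.0, 1.0, 1.0, 0.0 m³/s; ΣQ_DR = 204.0 m³/s.
V = ΣQ_DR · Δt = 204.0 × 7200 s = 1.469 × 10^6 m³.
Over A = 73.9 km², depth = V / A = 19.9 mm.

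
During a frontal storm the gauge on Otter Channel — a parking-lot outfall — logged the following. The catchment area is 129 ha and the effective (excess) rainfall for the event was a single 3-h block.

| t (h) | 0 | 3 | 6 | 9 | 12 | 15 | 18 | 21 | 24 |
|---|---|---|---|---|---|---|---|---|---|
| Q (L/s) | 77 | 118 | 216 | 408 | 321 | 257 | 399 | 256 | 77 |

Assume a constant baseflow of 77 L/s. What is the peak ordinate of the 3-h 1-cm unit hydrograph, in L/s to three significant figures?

Direct runoff: 0.0, 41.0, 139.0, 331.0, 244.0, 180.0, 322.0, 179.0, 0.0 L/s; ΣQ_DR = 1436 L/s, peak = 331.0 L/s.
Runoff depth d = ΣQ_DR·Δt / A = 1436 × 10800 / (129 ha) = 12.02 mm.
The 1-cm UH is the DRH scaled by (10 mm)/d, so U_p = 331.0 × 10/12.02 = 275 L/s.

U_p ≈ 275 L/s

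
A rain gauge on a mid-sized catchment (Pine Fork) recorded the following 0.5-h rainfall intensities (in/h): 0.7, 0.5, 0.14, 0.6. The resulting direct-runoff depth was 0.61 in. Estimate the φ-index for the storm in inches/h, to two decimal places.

Only the 3 blocks with intensity above φ contribute runoff: 0.7, 0.5, 0.6 in/h.
Σ(I−φ)·Δt = d  ⇒  (0.7+0.5+0.6 − 3φ)·0.5 = 0.61
φ = (1.800 − 0.61/0.5) / 3 = 0.19 in/h.

φ ≈ 0.19 in/h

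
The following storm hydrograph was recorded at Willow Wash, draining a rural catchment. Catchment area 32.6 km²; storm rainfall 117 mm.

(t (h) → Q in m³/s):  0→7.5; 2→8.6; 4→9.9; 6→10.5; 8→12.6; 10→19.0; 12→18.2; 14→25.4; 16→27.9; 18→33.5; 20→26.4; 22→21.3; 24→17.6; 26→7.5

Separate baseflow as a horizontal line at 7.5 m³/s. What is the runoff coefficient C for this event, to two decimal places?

C ≈ 0.27

ΣQ_DR = 140.9 m³/s; V = ΣQ_DR·Δt = 1.014 × 10^6 m³.
Runoff depth d = V / A = 31.12 mm.
C = d / P = 31.12 / 117 = 0.27.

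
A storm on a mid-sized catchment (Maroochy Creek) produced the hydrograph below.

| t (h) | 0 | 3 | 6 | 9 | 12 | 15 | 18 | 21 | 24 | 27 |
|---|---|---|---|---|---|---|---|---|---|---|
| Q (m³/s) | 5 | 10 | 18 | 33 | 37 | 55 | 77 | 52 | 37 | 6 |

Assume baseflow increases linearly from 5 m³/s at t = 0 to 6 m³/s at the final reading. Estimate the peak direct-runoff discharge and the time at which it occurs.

Subtracting baseflow gives direct-runoff ordinates: 0.00, 4.89, 12.78, 27.67, 31.56, 49.44, 71.33, 46.22, 31.11, 0.00 m³/s.
The maximum is 71.33 m³/s, occurring at the reading for t = 18 h.

Q_p = 71.33 m³/s at t = 18 h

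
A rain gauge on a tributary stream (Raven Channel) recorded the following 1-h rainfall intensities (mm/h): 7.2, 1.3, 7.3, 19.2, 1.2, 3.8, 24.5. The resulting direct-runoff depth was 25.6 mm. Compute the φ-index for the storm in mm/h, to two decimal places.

Only the 2 blocks with intensity above φ contribute runoff: 19.2, 24.5 mm/h.
Σ(I−φ)·Δt = d  ⇒  (19.2+24.5 − 2φ)·1 = 25.6
φ = (43.70 − 25.6/1) / 2 = 9.05 mm/h.

φ ≈ 9.05 mm/h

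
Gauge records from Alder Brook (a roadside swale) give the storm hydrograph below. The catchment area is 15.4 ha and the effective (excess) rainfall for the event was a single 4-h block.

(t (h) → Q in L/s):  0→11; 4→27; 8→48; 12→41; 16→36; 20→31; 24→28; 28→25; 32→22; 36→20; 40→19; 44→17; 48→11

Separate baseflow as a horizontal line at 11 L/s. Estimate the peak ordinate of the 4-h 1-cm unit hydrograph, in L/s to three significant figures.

U_p ≈ 20.5 L/s

Direct runoff: 0.0, 16.0, 37.0, 30.0, 25.0, 20.0, 17.0, 14.0, 11.0, 9.0, 8.0, 6.0, 0.0 L/s; ΣQ_DR = 193.0 L/s, peak = 37.0 L/s.
Runoff depth d = ΣQ_DR·Δt / A = 193.0 × 14400 / (15.4 ha) = 18.05 mm.
The 1-cm UH is the DRH scaled by (10 mm)/d, so U_p = 37.0 × 10/18.05 = 20.5 L/s.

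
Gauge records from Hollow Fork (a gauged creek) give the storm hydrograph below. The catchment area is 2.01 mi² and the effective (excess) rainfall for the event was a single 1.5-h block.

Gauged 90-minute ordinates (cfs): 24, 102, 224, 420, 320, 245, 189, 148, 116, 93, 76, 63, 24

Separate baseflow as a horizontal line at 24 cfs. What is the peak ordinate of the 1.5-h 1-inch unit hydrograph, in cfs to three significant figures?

Direct runoff: 0.0, 78.0, 200.0, 396.0, 296.0, 221.0, 165.0, 124.0, 92.0, 69.0, 52.0, 39.0, 0.0 cfs; ΣQ_DR = 1732 cfs, peak = 396.0 cfs.
Runoff depth d = ΣQ_DR·Δt / A = 1732 × 5400 / (2.01 mi²) = 2.003 in.
The 1-inch UH is the DRH scaled by (1 in)/d, so U_p = 396.0 × 1/2.003 = 198 cfs.

U_p ≈ 198 cfs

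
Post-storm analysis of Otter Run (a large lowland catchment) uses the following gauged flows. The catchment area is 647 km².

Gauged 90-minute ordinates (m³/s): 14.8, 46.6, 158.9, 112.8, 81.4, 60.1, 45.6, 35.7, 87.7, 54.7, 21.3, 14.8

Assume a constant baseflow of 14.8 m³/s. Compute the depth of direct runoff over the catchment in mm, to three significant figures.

d ≈ 4.65 mm

Direct runoff: 0.0, 31.8, 144.1, 98.0, 66.6, 45.3, 30.8, 20.9, 72.9, 39.9, 6.5, 0.0 m³/s; ΣQ_DR = 556.8 m³/s.
V = ΣQ_DR · Δt = 556.8 × 5400 s = 3.007 × 10^6 m³.
Over A = 647 km², depth = V / A = 4.65 mm.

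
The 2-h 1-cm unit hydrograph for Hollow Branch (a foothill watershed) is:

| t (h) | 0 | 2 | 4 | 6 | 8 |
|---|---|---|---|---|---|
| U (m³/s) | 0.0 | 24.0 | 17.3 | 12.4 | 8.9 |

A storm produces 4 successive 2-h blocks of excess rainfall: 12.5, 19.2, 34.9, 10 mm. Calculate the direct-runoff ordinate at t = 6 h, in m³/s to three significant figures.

Q ≈ 132 m³/s

By discrete convolution, Q_j = Σ (P_i / 10 mm) · U_{j−i}.
At t = 6 h (j=3): Q = (12.5/10)·12.4 + (19.2/10)·17.3 + (34.9/10)·24.0 + (10/10)·0.0 = 132 m³/s.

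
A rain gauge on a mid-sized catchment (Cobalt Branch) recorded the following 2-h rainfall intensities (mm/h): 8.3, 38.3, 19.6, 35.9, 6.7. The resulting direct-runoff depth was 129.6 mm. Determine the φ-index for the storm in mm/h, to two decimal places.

φ ≈ 9.67 mm/h

Only the 3 blocks with intensity above φ contribute runoff: 38.3, 19.6, 35.9 mm/h.
Σ(I−φ)·Δt = d  ⇒  (38.3+19.6+35.9 − 3φ)·2 = 129.6
φ = (93.80 − 129.6/2) / 3 = 9.67 mm/h.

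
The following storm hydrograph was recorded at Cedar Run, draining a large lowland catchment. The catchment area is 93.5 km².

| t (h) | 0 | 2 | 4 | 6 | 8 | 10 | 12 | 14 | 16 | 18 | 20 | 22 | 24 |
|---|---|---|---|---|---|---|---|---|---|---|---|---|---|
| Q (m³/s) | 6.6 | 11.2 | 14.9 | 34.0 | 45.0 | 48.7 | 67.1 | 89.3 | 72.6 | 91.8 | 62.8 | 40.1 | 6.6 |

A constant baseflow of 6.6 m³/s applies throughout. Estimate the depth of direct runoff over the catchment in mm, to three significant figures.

d ≈ 38.9 mm

Direct runoff: 0.0, 4.6, 8.3, 27.4, 38.4, 42.1, 60.5, 82.7, 66.0, 85.2, 56.2, 33.5, 0.0 m³/s; ΣQ_DR = 504.9 m³/s.
V = ΣQ_DR · Δt = 504.9 × 7200 s = 3.635 × 10^6 m³.
Over A = 93.5 km², depth = V / A = 38.9 mm.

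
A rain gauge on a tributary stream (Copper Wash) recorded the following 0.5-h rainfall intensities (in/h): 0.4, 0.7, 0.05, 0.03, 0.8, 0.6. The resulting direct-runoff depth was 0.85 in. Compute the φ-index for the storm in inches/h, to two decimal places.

φ ≈ 0.20 in/h

Only the 4 blocks with intensity above φ contribute runoff: 0.4, 0.7, 0.8, 0.6 in/h.
Σ(I−φ)·Δt = d  ⇒  (0.4+0.7+0.8+0.6 − 4φ)·0.5 = 0.85
φ = (2.500 − 0.85/0.5) / 4 = 0.20 in/h.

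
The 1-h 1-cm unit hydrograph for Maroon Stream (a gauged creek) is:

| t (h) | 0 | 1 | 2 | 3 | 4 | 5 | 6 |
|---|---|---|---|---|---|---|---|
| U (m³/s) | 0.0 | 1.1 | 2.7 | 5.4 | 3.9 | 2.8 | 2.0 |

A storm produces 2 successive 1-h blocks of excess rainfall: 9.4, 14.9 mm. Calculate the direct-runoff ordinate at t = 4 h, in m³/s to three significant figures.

By discrete convolution, Q_j = Σ (P_i / 10 mm) · U_{j−i}.
At t = 4 h (j=4): Q = (9.4/10)·3.9 + (14.9/10)·5.4 = 11.7 m³/s.

Q ≈ 11.7 m³/s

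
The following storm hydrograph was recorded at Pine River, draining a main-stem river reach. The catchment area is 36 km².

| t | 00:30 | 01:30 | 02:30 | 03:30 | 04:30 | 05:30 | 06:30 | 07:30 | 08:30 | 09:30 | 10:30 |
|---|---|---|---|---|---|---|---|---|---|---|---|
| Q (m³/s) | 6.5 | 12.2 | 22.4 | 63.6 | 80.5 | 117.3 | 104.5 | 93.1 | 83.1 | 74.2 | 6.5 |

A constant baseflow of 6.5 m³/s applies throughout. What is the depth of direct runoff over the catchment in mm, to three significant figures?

d ≈ 59.2 mm

Direct runoff: 0.0, 5.7, 15.9, 57.1, 74.0, 110.8, 98.0, 86.6, 76.6, 67.7, 0.0 m³/s; ΣQ_DR = 592.4 m³/s.
V = ΣQ_DR · Δt = 592.4 × 3600 s = 2.133 × 10^6 m³.
Over A = 36 km², depth = V / A = 59.2 mm.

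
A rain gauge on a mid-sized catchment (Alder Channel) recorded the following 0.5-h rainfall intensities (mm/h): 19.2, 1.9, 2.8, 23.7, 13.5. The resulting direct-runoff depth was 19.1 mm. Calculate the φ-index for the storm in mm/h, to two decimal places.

Only the 3 blocks with intensity above φ contribute runoff: 19.2, 23.7, 13.5 mm/h.
Σ(I−φ)·Δt = d  ⇒  (19.2+23.7+13.5 − 3φ)·0.5 = 19.1
φ = (56.40 − 19.1/0.5) / 3 = 6.07 mm/h.

φ ≈ 6.07 mm/h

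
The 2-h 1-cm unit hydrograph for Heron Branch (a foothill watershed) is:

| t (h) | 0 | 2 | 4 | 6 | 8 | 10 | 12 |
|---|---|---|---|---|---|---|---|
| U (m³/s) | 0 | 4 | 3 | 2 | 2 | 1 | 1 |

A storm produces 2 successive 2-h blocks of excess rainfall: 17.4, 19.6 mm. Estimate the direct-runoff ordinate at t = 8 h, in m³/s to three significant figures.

Q ≈ 7.40 m³/s

By discrete convolution, Q_j = Σ (P_i / 10 mm) · U_{j−i}.
At t = 8 h (j=4): Q = (17.4/10)·2 + (19.6/10)·2 = 7.40 m³/s.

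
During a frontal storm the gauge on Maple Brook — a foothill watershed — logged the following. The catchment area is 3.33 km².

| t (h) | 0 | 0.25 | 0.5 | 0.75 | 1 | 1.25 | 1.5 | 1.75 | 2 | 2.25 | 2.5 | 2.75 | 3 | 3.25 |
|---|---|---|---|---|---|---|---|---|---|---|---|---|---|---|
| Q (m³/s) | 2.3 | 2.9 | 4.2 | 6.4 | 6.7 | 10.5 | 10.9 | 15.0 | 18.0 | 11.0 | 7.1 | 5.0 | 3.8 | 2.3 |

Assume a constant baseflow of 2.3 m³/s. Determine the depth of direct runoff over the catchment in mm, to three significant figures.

d ≈ 20.0 mm

Direct runoff: 0.0, 0.6, 1.9, 4.1, 4.4, 8.2, 8.6, 12.7, 15.7, 8.7, 4.8, 2.7, 1.5, 0.0 m³/s; ΣQ_DR = 73.90 m³/s.
V = ΣQ_DR · Δt = 73.90 × 900 s = 66510 m³.
Over A = 3.33 km², depth = V / A = 20.0 mm.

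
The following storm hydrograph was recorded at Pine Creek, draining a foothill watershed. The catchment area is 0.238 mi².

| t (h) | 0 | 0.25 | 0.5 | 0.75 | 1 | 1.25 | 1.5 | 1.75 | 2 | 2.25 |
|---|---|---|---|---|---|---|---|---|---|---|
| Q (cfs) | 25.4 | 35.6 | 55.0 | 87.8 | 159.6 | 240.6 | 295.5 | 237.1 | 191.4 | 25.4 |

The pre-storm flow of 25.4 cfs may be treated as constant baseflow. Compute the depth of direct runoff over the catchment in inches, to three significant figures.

Direct runoff: 0.0, 10.2, 29.6, 62.4, 134.2, 215.2, 270.1, 211.7, 166.0, 0.0 cfs; ΣQ_DR = 1099 cfs.
V = ΣQ_DR · Δt = 1099 × 900 s = 9.895 × 10^5 ft³.
Over A = 0.238 mi², depth = V / A = 1.79 in.

d ≈ 1.79 in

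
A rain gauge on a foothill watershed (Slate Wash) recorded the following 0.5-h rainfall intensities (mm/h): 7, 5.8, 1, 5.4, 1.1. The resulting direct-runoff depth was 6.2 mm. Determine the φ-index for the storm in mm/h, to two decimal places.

φ ≈ 1.93 mm/h

Only the 3 blocks with intensity above φ contribute runoff: 7, 5.8, 5.4 mm/h.
Σ(I−φ)·Δt = d  ⇒  (7+5.8+5.4 − 3φ)·0.5 = 6.2
φ = (18.20 − 6.2/0.5) / 3 = 1.93 mm/h.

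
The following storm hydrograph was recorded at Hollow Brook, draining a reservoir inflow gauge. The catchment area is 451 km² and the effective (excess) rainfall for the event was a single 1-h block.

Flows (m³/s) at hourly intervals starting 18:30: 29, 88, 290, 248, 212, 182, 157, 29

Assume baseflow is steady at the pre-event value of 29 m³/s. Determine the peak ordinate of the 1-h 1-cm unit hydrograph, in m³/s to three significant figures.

U_p ≈ 326 m³/s

Direct runoff: 0.0, 59.0, 261.0, 219.0, 183.0, 153.0, 128.0, 0.0 m³/s; ΣQ_DR = 1003 m³/s, peak = 261.0 m³/s.
Runoff depth d = ΣQ_DR·Δt / A = 1003 × 3600 / (451 km²) = 8.006 mm.
The 1-cm UH is the DRH scaled by (10 mm)/d, so U_p = 261.0 × 10/8.006 = 326 m³/s.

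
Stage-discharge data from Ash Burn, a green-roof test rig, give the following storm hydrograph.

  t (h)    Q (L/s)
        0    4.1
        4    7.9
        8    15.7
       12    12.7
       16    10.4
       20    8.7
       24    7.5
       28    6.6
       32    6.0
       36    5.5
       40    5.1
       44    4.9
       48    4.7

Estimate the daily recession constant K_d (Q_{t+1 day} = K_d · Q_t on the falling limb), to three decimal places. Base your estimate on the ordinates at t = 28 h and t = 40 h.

Between t = 28 h and t = 40 h the flow falls from 6.6 to 5.1 L/s over 3×4 h = 12 h.
Per-interval ratio K = (5.1/6.6)^(1/3) = 0.9176; K_d = K^(24/4) = 0.597.

K_d ≈ 0.597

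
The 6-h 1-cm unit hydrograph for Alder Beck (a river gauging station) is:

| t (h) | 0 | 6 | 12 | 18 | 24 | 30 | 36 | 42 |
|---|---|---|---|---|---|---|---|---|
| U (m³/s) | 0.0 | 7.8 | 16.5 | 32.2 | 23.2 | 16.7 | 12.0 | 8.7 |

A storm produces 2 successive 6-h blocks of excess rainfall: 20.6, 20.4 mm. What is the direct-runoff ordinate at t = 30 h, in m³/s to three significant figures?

By discrete convolution, Q_j = Σ (P_i / 10 mm) · U_{j−i}.
At t = 30 h (j=5): Q = (20.6/10)·16.7 + (20.4/10)·23.2 = 81.7 m³/s.

Q ≈ 81.7 m³/s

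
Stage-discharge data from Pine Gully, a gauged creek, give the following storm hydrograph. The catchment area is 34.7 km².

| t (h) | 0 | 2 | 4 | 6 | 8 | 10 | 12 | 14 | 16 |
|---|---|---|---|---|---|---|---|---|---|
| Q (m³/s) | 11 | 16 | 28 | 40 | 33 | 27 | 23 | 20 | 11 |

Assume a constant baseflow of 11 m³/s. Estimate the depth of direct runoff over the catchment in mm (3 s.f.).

d ≈ 22.8 mm

Direct runoff: 0.0, 5.0, 17.0, 29.0, 22.0, 16.0, 12.0, 9.0, 0.0 m³/s; ΣQ_DR = 110.0 m³/s.
V = ΣQ_DR · Δt = 110.0 × 7200 s = 7.920 × 10^5 m³.
Over A = 34.7 km², depth = V / A = 22.8 mm.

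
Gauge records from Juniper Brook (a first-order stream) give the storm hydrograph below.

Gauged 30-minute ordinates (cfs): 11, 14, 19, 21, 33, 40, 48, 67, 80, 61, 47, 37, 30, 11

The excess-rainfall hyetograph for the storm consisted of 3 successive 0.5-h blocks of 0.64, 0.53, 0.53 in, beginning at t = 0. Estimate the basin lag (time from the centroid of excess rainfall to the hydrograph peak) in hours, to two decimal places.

t_L ≈ 3.28 h

Centroid of excess rainfall: t_c = Σ P_i·t̄_i / ΣP_i = 0.7176 h (block centres at 0.25, 0.75, 1.25 h).
Hydrograph peak occurs at t = 4 h, so basin lag t_L = 4 − 0.7176 = 3.28 h.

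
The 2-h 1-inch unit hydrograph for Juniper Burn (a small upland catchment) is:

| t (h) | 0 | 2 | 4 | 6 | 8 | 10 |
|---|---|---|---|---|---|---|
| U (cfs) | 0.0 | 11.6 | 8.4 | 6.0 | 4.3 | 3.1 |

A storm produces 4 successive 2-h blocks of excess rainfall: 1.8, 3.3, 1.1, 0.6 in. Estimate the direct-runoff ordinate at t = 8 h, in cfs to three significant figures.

By discrete convolution, Q_j = Σ (P_i / 1 in) · U_{j−i}.
At t = 8 h (j=4): Q = (1.8/1)·4.3 + (3.3/1)·6.0 + (1.1/1)·8.4 + (0.6/1)·11.6 = 43.7 cfs.

Q ≈ 43.7 cfs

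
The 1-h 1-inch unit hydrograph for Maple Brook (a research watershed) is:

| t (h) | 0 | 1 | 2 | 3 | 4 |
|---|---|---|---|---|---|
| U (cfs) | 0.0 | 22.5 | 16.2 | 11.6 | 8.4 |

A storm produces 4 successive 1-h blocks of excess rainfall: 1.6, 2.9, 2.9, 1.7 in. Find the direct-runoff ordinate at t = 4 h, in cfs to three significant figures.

By discrete convolution, Q_j = Σ (P_i / 1 in) · U_{j−i}.
At t = 4 h (j=4): Q = (1.6/1)·8.4 + (2.9/1)·11.6 + (2.9/1)·16.2 + (1.7/1)·22.5 = 132 cfs.

Q ≈ 132 cfs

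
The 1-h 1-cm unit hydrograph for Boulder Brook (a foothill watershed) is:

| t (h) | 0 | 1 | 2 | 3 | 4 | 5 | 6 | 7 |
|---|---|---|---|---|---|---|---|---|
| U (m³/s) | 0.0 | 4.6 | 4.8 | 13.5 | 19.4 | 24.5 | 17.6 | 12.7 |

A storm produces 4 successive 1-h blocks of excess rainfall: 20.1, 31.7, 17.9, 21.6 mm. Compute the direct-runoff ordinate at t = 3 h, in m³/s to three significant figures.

Q ≈ 50.6 m³/s

By discrete convolution, Q_j = Σ (P_i / 10 mm) · U_{j−i}.
At t = 3 h (j=3): Q = (20.1/10)·13.5 + (31.7/10)·4.8 + (17.9/10)·4.6 + (21.6/10)·0.0 = 50.6 m³/s.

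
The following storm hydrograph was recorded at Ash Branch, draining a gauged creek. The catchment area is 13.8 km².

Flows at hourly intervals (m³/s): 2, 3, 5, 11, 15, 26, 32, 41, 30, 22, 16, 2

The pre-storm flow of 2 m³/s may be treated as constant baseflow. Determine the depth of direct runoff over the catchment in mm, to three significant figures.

Direct runoff: 0.0, 1.0, 3.0, 9.0, 13.0, 24.0, 30.0, 39.0, 28.0, 20.0, 14.0, 0.0 m³/s; ΣQ_DR = 181.0 m³/s.
V = ΣQ_DR · Δt = 181.0 × 3600 s = 6.516 × 10^5 m³.
Over A = 13.8 km², depth = V / A = 47.2 mm.

d ≈ 47.2 mm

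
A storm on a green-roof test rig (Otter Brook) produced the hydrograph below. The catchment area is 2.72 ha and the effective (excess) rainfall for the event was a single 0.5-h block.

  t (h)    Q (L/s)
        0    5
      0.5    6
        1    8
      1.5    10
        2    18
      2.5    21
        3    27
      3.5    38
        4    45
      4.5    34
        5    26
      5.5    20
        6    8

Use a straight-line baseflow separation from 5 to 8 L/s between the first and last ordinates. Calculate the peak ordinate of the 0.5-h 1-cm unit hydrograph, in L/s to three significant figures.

U_p ≈ 31.6 L/s

Direct runoff: 0.00, 0.75, 2.50, 4.25, 12.00, 14.75, 20.50, 31.25, 38.00, 26.75, 18.50, 12.25, 0.00 L/s; ΣQ_DR = 181.5 L/s, peak = 38.00 L/s.
Runoff depth d = ΣQ_DR·Δt / A = 181.5 × 1800 / (2.72 ha) = 12.01 mm.
The 1-cm UH is the DRH scaled by (10 mm)/d, so U_p = 38.00 × 10/12.01 = 31.6 L/s.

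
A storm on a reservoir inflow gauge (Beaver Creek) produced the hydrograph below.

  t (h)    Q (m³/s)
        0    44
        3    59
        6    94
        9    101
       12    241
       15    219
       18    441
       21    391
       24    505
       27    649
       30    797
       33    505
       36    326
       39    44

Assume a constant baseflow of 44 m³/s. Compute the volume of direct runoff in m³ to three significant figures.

Direct-runoff ordinates (Q − Q_b): 0.0, 15.0, 50.0, 57.0, 197.0, 175.0, 397.0, 347.0, 461.0, 605.0, 753.0, 461.0, 282.0, 0.0 m³/s.
ΣQ_DR = 3800 m³/s.
With Δt = 3 h = 10800 s, V = ΣQ_DR · Δt = 3800 × 10800 = 4.10 × 10^7 m³.

V ≈ 4.10 × 10^7 m³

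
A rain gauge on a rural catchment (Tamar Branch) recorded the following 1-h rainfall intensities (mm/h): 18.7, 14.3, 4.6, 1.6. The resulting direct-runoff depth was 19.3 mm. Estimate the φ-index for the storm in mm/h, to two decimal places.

φ ≈ 6.85 mm/h

Only the 2 blocks with intensity above φ contribute runoff: 18.7, 14.3 mm/h.
Σ(I−φ)·Δt = d  ⇒  (18.7+14.3 − 2φ)·1 = 19.3
φ = (33.00 − 19.3/1) / 2 = 6.85 mm/h.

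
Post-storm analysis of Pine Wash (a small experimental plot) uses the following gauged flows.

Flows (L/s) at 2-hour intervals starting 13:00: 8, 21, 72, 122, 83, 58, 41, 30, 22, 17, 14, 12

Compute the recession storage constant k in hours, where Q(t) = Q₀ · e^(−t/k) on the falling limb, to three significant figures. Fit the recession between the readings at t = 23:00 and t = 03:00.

k ≈ 6.07 h

On the falling limb, Q drops from 58 to 30 L/s between t = 23:00 and t = 03:00 (Δt = 4 h).
k = −Δt / ln(Q₂/Q₁) = −4 / ln(30/58) = 6.07 h.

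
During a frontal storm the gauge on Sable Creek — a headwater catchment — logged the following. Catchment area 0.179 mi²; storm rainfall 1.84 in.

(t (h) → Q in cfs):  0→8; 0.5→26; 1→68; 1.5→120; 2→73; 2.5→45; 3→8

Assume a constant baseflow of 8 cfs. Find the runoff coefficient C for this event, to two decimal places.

C ≈ 0.69

ΣQ_DR = 292.0 cfs; V = ΣQ_DR·Δt = 5.256 × 10^5 ft³.
Runoff depth d = V / A = 1.264 in.
C = d / P = 1.264 / 1.84 = 0.69.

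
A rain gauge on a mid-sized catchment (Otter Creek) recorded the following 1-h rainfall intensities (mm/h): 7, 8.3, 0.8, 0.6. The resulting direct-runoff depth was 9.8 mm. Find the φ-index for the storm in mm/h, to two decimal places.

Only the 2 blocks with intensity above φ contribute runoff: 7, 8.3 mm/h.
Σ(I−φ)·Δt = d  ⇒  (7+8.3 − 2φ)·1 = 9.8
φ = (15.30 − 9.8/1) / 2 = 2.75 mm/h.

φ ≈ 2.75 mm/h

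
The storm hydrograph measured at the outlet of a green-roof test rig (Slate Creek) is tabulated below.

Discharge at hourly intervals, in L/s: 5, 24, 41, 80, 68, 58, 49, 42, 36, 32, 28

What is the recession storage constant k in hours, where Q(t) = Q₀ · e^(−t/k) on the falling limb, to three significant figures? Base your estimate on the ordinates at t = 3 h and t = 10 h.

On the falling limb, Q drops from 80 to 28 L/s between t = 3 h and t = 10 h (Δt = 7 h).
k = −Δt / ln(Q₂/Q₁) = −7 / ln(28/80) = 6.67 h.

k ≈ 6.67 h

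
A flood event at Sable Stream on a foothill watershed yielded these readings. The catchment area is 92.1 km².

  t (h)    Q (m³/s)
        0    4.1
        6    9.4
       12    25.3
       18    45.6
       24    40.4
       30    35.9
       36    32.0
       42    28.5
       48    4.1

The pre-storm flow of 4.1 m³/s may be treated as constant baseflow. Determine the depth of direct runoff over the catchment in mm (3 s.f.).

d ≈ 44.2 mm

Direct runoff: 0.0, 5.3, 21.2, 41.5, 36.3, 31.8, 27.9, 24.4, 0.0 m³/s; ΣQ_DR = 188.4 m³/s.
V = ΣQ_DR · Δt = 188.4 × 21600 s = 4.069 × 10^6 m³.
Over A = 92.1 km², depth = V / A = 44.2 mm.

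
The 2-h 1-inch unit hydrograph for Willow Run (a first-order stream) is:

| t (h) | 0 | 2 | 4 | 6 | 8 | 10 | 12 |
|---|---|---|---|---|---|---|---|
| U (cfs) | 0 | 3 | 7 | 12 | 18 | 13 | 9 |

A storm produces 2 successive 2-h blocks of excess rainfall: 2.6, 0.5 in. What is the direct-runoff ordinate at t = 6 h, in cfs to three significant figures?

By discrete convolution, Q_j = Σ (P_i / 1 in) · U_{j−i}.
At t = 6 h (j=3): Q = (2.6/1)·12 + (0.5/1)·7 = 34.7 cfs.

Q ≈ 34.7 cfs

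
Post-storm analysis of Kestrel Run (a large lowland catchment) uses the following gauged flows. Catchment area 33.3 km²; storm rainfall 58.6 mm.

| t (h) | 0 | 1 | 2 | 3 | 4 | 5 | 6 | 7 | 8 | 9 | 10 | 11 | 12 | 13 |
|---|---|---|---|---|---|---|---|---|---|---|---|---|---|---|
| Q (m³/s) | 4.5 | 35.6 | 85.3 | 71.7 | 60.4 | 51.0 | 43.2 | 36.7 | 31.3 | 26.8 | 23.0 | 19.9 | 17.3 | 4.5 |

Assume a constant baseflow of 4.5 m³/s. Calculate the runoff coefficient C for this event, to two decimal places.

C ≈ 0.83

ΣQ_DR = 448.2 m³/s; V = ΣQ_DR·Δt = 1.614 × 10^6 m³.
Runoff depth d = V / A = 48.45 mm.
C = d / P = 48.45 / 58.6 = 0.83.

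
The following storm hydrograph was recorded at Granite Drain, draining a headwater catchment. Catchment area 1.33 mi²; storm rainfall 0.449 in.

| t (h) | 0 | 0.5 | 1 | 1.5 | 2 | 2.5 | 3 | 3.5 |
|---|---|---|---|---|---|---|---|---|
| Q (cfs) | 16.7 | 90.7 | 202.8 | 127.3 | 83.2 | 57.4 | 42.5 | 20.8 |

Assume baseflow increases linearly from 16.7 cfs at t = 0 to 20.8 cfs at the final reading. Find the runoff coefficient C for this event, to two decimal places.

C ≈ 0.64

ΣQ_DR = 491.4 cfs; V = ΣQ_DR·Δt = 8.845 × 10^5 ft³.
Runoff depth d = V / A = 0.2863 in.
C = d / P = 0.2863 / 0.449 = 0.64.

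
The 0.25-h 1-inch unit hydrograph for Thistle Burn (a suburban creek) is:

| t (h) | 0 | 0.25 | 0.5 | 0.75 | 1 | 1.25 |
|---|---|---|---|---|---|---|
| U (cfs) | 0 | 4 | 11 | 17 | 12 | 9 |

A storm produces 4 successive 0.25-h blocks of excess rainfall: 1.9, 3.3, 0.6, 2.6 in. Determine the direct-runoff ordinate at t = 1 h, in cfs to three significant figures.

Q ≈ 95.9 cfs

By discrete convolution, Q_j = Σ (P_i / 1 in) · U_{j−i}.
At t = 1 h (j=4): Q = (1.9/1)·12 + (3.3/1)·17 + (0.6/1)·11 + (2.6/1)·4 = 95.9 cfs.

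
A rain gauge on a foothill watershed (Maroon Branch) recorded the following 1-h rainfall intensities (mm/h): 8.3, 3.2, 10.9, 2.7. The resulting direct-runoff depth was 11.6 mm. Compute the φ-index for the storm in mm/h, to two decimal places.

φ ≈ 3.80 mm/h

Only the 2 blocks with intensity above φ contribute runoff: 8.3, 10.9 mm/h.
Σ(I−φ)·Δt = d  ⇒  (8.3+10.9 − 2φ)·1 = 11.6
φ = (19.20 − 11.6/1) / 2 = 3.80 mm/h.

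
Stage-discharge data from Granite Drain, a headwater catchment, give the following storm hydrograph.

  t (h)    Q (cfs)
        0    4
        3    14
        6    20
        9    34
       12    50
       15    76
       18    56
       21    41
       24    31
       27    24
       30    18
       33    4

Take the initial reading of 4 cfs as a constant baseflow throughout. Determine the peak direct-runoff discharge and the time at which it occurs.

Subtracting baseflow gives direct-runoff ordinates: 0.0, 10.0, 16.0, 30.0, 46.0, 72.0, 52.0, 37.0, 27.0, 20.0, 14.0, 0.0 cfs.
The maximum is 72.0 cfs, occurring at the reading for t = 15 h.

Q_p = 72.0 cfs at t = 15 h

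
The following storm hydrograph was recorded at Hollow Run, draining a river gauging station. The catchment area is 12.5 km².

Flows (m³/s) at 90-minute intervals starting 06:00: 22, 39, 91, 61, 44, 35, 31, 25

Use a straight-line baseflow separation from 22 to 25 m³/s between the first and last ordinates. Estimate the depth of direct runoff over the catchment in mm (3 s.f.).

d ≈ 69.1 mm

Direct runoff: 0.00, 16.57, 68.14, 37.71, 20.29, 10.86, 6.43, 0.00 m³/s; ΣQ_DR = 160.0 m³/s.
V = ΣQ_DR · Δt = 160.0 × 5400 s = 8.640 × 10^5 m³.
Over A = 12.5 km², depth = V / A = 69.1 mm.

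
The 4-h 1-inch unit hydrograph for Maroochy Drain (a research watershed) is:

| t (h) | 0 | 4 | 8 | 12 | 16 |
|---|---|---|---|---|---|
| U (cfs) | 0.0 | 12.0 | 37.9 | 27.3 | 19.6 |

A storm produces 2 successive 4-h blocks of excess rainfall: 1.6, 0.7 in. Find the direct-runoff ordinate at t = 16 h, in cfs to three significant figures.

Q ≈ 50.5 cfs

By discrete convolution, Q_j = Σ (P_i / 1 in) · U_{j−i}.
At t = 16 h (j=4): Q = (1.6/1)·19.6 + (0.7/1)·27.3 = 50.5 cfs.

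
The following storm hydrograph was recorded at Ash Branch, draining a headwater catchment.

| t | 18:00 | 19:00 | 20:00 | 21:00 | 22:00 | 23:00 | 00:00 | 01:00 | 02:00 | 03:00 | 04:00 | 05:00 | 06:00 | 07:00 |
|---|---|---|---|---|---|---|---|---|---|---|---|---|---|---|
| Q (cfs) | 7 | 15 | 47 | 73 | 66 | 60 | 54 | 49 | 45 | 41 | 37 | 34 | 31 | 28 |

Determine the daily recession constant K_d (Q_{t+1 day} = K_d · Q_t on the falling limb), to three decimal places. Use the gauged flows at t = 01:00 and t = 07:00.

Between t = 01:00 and t = 07:00 the flow falls from 49 to 28 cfs over 6×1 h = 6 h.
Per-interval ratio K = (28/49)^(1/6) = 0.9109; K_d = K^(24/1) = 0.107.

K_d ≈ 0.107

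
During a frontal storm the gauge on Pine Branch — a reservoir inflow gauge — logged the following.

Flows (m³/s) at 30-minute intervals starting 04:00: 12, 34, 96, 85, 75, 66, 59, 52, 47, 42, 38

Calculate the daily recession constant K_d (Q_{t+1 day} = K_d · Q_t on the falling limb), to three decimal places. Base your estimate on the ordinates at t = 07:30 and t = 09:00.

Between t = 07:30 and t = 09:00 the flow falls from 52 to 38 m³/s over 3×0.5 h = 1.5 h.
Per-interval ratio K = (38/52)^(1/3) = 0.9007; K_d = K^(24/0.5) = 0.007.

K_d ≈ 0.007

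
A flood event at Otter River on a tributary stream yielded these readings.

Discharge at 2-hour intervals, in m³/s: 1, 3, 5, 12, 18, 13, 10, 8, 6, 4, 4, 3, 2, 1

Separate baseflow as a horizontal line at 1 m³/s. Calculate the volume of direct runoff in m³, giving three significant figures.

Direct-runoff ordinates (Q − Q_b): 0.0, 2.0, 4.0, 11.0, 17.0, 12.0, 9.0, 7.0, 5.0, 3.0, 3.0, 2.0, 1.0, 0.0 m³/s.
ΣQ_DR = 76.00 m³/s.
With Δt = 2 h = 7200 s, V = ΣQ_DR · Δt = 76.00 × 7200 = 5.47 × 10^5 m³.

V ≈ 5.47 × 10^5 m³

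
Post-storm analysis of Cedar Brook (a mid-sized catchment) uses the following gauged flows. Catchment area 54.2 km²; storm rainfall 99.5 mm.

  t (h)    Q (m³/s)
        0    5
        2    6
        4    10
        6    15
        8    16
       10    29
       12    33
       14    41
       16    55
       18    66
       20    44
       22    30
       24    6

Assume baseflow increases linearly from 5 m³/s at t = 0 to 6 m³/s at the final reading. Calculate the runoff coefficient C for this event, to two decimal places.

C ≈ 0.38

ΣQ_DR = 284.5 m³/s; V = ΣQ_DR·Δt = 2.048 × 10^6 m³.
Runoff depth d = V / A = 37.79 mm.
C = d / P = 37.79 / 99.5 = 0.38.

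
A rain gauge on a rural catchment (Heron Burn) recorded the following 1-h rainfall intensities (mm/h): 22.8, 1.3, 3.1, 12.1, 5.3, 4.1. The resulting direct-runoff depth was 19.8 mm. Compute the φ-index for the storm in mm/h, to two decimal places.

φ ≈ 7.55 mm/h

Only the 2 blocks with intensity above φ contribute runoff: 22.8, 12.1 mm/h.
Σ(I−φ)·Δt = d  ⇒  (22.8+12.1 − 2φ)·1 = 19.8
φ = (34.90 − 19.8/1) / 2 = 7.55 mm/h.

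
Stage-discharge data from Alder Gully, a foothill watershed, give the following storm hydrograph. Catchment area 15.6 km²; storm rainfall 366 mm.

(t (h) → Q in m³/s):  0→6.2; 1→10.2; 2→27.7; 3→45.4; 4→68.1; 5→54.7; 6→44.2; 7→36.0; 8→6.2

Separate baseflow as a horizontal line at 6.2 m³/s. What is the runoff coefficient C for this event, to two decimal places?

C ≈ 0.15

ΣQ_DR = 242.9 m³/s; V = ΣQ_DR·Δt = 8.744 × 10^5 m³.
Runoff depth d = V / A = 56.05 mm.
C = d / P = 56.05 / 366 = 0.15.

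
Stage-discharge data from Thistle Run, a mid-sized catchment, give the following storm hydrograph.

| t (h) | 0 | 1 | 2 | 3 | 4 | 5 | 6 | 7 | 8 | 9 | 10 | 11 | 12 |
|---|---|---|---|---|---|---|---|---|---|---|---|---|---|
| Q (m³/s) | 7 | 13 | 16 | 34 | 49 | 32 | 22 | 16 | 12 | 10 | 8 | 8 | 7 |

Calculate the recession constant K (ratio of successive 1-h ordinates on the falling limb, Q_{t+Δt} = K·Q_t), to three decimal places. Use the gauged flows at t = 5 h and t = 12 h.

K ≈ 0.805

Using the recession-limb readings at t = 5 h and t = 12 h: Q falls from 32 to 7 m³/s over 7 intervals.
K = (Q₂/Q₁)^(1/7) = (7/32)^(1/7) = 0.805.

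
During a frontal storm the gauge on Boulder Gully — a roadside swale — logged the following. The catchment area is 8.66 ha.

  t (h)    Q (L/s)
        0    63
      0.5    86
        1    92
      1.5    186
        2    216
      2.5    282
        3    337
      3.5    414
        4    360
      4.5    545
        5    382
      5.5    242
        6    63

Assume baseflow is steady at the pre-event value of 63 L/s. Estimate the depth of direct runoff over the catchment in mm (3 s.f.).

Direct runoff: 0.0, 23.0, 29.0, 123.0, 153.0, 219.0, 274.0, 351.0, 297.0, 482.0, 319.0, 179.0, 0.0 L/s; ΣQ_DR = 2449 L/s.
V = ΣQ_DR · Δt = 2449 × 1800 s = 4.408 × 10^6 L.
Over A = 8.66 ha, depth = V / A = 50.9 mm.

d ≈ 50.9 mm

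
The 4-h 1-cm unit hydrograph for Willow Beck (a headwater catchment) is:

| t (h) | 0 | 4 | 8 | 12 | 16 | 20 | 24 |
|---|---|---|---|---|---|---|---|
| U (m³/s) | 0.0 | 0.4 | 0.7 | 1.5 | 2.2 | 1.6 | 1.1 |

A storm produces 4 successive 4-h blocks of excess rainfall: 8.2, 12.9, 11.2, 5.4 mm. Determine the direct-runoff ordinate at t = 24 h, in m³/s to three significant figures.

By discrete convolution, Q_j = Σ (P_i / 10 mm) · U_{j−i}.
At t = 24 h (j=6): Q = (8.2/10)·1.1 + (12.9/10)·1.6 + (11.2/10)·2.2 + (5.4/10)·1.5 = 6.24 m³/s.

Q ≈ 6.24 m³/s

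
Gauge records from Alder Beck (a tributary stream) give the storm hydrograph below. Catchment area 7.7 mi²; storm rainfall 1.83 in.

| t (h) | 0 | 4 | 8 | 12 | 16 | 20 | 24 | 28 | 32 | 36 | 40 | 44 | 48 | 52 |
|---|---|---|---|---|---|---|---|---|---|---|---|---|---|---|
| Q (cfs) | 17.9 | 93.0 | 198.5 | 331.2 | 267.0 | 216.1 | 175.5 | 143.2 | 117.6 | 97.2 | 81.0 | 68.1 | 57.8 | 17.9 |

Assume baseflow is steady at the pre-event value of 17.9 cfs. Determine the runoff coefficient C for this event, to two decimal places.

ΣQ_DR = 1631 cfs; V = ΣQ_DR·Δt = 2.349 × 10^7 ft³.
Runoff depth d = V / A = 1.313 in.
C = d / P = 1.313 / 1.83 = 0.72.

C ≈ 0.72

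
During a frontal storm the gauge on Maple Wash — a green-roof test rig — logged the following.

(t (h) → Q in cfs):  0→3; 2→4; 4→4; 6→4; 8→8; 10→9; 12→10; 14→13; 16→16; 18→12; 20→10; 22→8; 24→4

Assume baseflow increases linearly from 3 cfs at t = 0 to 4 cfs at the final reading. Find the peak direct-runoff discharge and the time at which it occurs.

Q_p = 12.33 cfs at t = 16 h

Subtracting baseflow gives direct-runoff ordinates: 0.00, 0.92, 0.83, 0.75, 4.67, 5.58, 6.50, 9.42, 12.33, 8.25, 6.17, 4.08, 0.00 cfs.
The maximum is 12.33 cfs, occurring at the reading for t = 16 h.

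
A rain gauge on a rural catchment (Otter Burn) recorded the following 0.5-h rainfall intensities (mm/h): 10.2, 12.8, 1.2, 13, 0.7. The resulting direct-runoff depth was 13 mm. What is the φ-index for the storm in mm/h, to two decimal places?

Only the 3 blocks with intensity above φ contribute runoff: 10.2, 12.8, 13 mm/h.
Σ(I−φ)·Δt = d  ⇒  (10.2+12.8+13 − 3φ)·0.5 = 13
φ = (36.00 − 13/0.5) / 3 = 3.33 mm/h.

φ ≈ 3.33 mm/h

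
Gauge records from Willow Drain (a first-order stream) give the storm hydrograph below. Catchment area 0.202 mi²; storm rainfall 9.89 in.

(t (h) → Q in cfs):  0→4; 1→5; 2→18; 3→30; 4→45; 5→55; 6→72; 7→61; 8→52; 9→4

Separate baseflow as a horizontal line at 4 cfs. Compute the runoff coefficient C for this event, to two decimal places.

C ≈ 0.24

ΣQ_DR = 306.0 cfs; V = ΣQ_DR·Δt = 1.102 × 10^6 ft³.
Runoff depth d = V / A = 2.347 in.
C = d / P = 2.347 / 9.89 = 0.24.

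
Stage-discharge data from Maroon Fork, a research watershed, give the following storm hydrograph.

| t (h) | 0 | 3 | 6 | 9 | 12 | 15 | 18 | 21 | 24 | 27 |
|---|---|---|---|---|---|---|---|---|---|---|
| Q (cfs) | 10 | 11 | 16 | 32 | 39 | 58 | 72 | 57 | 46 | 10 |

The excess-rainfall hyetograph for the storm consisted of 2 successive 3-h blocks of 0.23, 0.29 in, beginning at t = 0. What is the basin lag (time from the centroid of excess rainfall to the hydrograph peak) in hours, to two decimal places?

Centroid of excess rainfall: t_c = Σ P_i·t̄_i / ΣP_i = 3.1731 h (block centres at 1.5, 4.5 h).
Hydrograph peak occurs at t = 18 h, so basin lag t_L = 18 − 3.1731 = 14.83 h.

t_L ≈ 14.83 h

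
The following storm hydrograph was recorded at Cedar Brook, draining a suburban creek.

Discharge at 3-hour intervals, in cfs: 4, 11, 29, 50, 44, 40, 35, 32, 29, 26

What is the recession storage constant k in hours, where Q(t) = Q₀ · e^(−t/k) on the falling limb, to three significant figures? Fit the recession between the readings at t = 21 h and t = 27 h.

On the falling limb, Q drops from 32 to 26 cfs between t = 21 h and t = 27 h (Δt = 6 h).
k = −Δt / ln(Q₂/Q₁) = −6 / ln(26/32) = 28.9 h.

k ≈ 28.9 h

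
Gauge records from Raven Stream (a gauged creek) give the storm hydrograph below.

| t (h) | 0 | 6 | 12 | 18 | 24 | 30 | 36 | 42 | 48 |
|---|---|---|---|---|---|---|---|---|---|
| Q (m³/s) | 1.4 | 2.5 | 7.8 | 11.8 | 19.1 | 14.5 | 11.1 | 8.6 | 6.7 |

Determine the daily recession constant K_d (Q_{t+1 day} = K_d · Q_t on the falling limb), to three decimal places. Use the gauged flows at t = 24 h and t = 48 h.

K_d ≈ 0.351

Between t = 24 h and t = 48 h the flow falls from 19.1 to 6.7 m³/s over 4×6 h = 24 h.
Per-interval ratio K = (6.7/19.1)^(1/4) = 0.7696; K_d = K^(24/6) = 0.351.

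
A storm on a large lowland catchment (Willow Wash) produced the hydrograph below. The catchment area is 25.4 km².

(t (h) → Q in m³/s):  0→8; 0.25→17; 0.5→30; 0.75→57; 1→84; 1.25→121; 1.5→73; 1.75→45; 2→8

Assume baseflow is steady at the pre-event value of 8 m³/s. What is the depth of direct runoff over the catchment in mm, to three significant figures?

Direct runoff: 0.0, 9.0, 22.0, 49.0, 76.0, 113.0, 65.0, 37.0, 0.0 m³/s; ΣQ_DR = 371.0 m³/s.
V = ΣQ_DR · Δt = 371.0 × 900 s = 3.339 × 10^5 m³.
Over A = 25.4 km², depth = V / A = 13.1 mm.

d ≈ 13.1 mm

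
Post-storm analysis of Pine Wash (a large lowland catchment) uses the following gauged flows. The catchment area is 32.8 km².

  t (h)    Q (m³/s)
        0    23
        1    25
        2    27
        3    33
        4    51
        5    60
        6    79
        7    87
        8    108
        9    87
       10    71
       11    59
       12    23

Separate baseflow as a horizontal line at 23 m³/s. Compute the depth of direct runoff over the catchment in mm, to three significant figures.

Direct runoff: 0.0, 2.0, 4.0, 10.0, 28.0, 37.0, 56.0, 64.0, 85.0, 64.0, 48.0, 36.0, 0.0 m³/s; ΣQ_DR = 434.0 m³/s.
V = ΣQ_DR · Δt = 434.0 × 3600 s = 1.562 × 10^6 m³.
Over A = 32.8 km², depth = V / A = 47.6 mm.

d ≈ 47.6 mm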